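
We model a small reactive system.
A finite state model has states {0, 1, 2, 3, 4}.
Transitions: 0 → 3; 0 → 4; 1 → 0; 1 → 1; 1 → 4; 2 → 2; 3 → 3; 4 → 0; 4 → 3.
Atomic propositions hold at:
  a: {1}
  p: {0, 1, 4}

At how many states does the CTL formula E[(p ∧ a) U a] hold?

1

Sat(p ∧ a) = {1}
E[(p ∧ a) U a]: least fixpoint, start Z0 = Sat(a) = {1}, add states in Sat(p ∧ a) with some successor in Z. Already a fixed point.
Sat(E[(p ∧ a) U a]) = {1}
|Sat(E[(p ∧ a) U a])| = |{1}| = 1.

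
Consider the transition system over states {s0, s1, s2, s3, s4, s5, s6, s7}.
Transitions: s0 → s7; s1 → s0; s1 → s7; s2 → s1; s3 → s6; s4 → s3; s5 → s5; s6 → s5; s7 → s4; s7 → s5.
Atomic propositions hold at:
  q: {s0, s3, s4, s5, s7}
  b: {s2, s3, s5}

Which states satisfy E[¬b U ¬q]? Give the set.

{s1, s2, s6}

Sat(¬b) = {s0, s1, s4, s6, s7}
Sat(¬q) = {s1, s2, s6}
E[¬b U ¬q]: least fixpoint, start Z0 = Sat(¬q) = {s1, s2, s6}, add states in Sat(¬b) with some successor in Z. Already a fixed point.
Sat(E[¬b U ¬q]) = {s1, s2, s6}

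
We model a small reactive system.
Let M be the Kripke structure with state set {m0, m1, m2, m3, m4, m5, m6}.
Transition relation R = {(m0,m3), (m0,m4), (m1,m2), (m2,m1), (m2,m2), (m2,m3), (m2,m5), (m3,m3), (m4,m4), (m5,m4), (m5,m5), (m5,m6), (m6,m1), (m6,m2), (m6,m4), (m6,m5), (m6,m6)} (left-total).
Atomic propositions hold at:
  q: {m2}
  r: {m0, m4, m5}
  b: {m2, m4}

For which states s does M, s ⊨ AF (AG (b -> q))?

Sat(b -> q) = {m0, m1, m2, m3, m5, m6}
AG (b -> q): greatest fixpoint, start Z0 = {m0, m1, m2, m3, m5, m6}, keep only states in Sat with every successor in Z. Z1 = {m1, m2, m3}; Z2 = {m1, m3}; Z3 = {m3}; fixed.
Sat(AG (b -> q)) = {m3}
AF (AG (b -> q)): least fixpoint, start Z0 = {m3}, add states with every successor in Z. Already a fixed point.
Sat(AF (AG (b -> q))) = {m3}

{m3}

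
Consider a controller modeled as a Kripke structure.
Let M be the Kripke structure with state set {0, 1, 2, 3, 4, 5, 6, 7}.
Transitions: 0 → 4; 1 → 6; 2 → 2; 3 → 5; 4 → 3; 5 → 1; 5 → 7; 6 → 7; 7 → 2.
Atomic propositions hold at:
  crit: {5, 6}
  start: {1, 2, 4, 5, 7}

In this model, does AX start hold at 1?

No

Sat(AX start) = {s : every successor in {1, 2, 4, 5, 7}} = {0, 2, 3, 5, 6, 7}
1 ∉ Sat(AX start) = {0, 2, 3, 5, 6, 7}, so the formula does not hold at 1.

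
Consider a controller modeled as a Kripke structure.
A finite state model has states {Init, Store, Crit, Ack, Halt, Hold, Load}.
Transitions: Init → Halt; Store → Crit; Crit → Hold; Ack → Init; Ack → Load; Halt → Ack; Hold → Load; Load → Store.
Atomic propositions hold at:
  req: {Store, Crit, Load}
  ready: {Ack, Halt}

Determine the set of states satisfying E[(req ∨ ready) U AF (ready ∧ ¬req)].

Sat(req ∨ ready) = {Store, Crit, Ack, Halt, Load}
Sat(¬req) = {Init, Ack, Halt, Hold}
Sat(ready ∧ ¬req) = {Ack, Halt}
AF (ready ∧ ¬req): least fixpoint, start Z0 = {Ack, Halt}, add states with every successor in Z. Z1 = {Init, Ack, Halt}; fixed.
Sat(AF (ready ∧ ¬req)) = {Init, Ack, Halt}
E[(req ∨ ready) U AF (ready ∧ ¬req)]: least fixpoint, start Z0 = Sat(AF (ready ∧ ¬req)) = {Init, Ack, Halt}, add states in Sat(req ∨ ready) with some successor in Z. Already a fixed point.
Sat(E[(req ∨ ready) U AF (ready ∧ ¬req)]) = {Init, Ack, Halt}

{Init, Ack, Halt}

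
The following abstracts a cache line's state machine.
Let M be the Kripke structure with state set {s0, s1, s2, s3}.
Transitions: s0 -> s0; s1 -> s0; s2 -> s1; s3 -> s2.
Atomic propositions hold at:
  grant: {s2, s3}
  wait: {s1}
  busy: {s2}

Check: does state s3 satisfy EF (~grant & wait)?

Yes

Sat(~grant) = {s0, s1}
Sat(~grant & wait) = {s1}
EF (~grant & wait): least fixpoint, start Z0 = {s1}, add states with some successor in Z. Z1 = {s1, s2}; Z2 = {s1, s2, s3}; fixed.
Sat(EF (~grant & wait)) = {s1, s2, s3}
s3 ∈ Sat(EF (~grant & wait)) = {s1, s2, s3}, so the formula holds at s3.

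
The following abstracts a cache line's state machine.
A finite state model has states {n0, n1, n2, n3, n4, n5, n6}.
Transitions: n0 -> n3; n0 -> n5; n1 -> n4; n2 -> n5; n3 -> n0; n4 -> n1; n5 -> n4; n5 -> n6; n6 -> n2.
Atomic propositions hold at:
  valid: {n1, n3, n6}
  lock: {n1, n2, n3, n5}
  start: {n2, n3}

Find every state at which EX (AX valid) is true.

{n1, n5}

Sat(AX valid) = {s : every successor in {n1, n3, n6}} = {n4}
Sat(EX (AX valid)) = {s : some successor in {n4}} = {n1, n5}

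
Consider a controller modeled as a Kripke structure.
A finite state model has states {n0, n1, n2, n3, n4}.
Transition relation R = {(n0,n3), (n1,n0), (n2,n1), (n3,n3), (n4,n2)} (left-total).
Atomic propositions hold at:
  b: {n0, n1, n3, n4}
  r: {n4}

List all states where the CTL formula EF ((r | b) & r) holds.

{n4}

Sat(r | b) = {n0, n1, n3, n4}
Sat((r | b) & r) = {n4}
EF ((r | b) & r): least fixpoint, start Z0 = {n4}, add states with some successor in Z. Already a fixed point.
Sat(EF ((r | b) & r)) = {n4}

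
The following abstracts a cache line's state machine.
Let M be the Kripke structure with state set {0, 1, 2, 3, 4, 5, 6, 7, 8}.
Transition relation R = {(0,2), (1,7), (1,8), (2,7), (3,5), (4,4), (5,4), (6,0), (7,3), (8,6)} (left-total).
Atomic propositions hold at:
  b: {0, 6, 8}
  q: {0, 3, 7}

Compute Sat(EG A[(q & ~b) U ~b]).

Sat(~b) = {1, 2, 3, 4, 5, 7}
Sat(q & ~b) = {3, 7}
A[(q & ~b) U ~b]: least fixpoint, start Z0 = Sat(~b) = {1, 2, 3, 4, 5, 7}, add states in Sat(q & ~b) with every successor in Z. Already a fixed point.
Sat(A[(q & ~b) U ~b]) = {1, 2, 3, 4, 5, 7}
EG A[(q & ~b) U ~b]: greatest fixpoint, start Z0 = {1, 2, 3, 4, 5, 7}, keep only states in Sat with some successor in Z. Already a fixed point.
Sat(EG A[(q & ~b) U ~b]) = {1, 2, 3, 4, 5, 7}

{1, 2, 3, 4, 5, 7}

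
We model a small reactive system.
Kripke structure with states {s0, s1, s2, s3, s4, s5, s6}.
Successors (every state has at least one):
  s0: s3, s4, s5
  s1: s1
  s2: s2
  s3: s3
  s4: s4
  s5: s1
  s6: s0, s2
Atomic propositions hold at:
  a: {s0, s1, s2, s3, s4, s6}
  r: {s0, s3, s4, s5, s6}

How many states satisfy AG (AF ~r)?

3

Sat(~r) = {s1, s2}
AF ~r: least fixpoint, start Z0 = {s1, s2}, add states with every successor in Z. Z1 = {s1, s2, s5}; fixed.
Sat(AF ~r) = {s1, s2, s5}
AG (AF ~r): greatest fixpoint, start Z0 = {s1, s2, s5}, keep only states in Sat with every successor in Z. Already a fixed point.
Sat(AG (AF ~r)) = {s1, s2, s5}
|Sat(AG (AF ~r))| = |{s1, s2, s5}| = 3.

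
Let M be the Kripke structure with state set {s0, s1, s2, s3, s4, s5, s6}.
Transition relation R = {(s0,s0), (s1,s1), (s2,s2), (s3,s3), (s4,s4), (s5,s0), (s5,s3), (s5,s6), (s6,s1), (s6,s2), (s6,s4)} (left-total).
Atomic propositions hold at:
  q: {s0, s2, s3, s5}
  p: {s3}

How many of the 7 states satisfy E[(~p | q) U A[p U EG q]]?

Sat(~p) = {s0, s1, s2, s4, s5, s6}
Sat(~p | q) = {s0, s1, s2, s3, s4, s5, s6}
EG q: greatest fixpoint, start Z0 = {s0, s2, s3, s5}, keep only states in Sat with some successor in Z. Already a fixed point.
Sat(EG q) = {s0, s2, s3, s5}
A[p U EG q]: least fixpoint, start Z0 = Sat(EG q) = {s0, s2, s3, s5}, add states in Sat(p) with every successor in Z. Already a fixed point.
Sat(A[p U EG q]) = {s0, s2, s3, s5}
E[(~p | q) U A[p U EG q]]: least fixpoint, start Z0 = Sat(A[p U EG q]) = {s0, s2, s3, s5}, add states in Sat(~p | q) with some successor in Z. Z1 = {s0, s2, s3, s5, s6}; fixed.
Sat(E[(~p | q) U A[p U EG q]]) = {s0, s2, s3, s5, s6}
|Sat(E[(~p | q) U A[p U EG q]])| = |{s0, s2, s3, s5, s6}| = 5.

5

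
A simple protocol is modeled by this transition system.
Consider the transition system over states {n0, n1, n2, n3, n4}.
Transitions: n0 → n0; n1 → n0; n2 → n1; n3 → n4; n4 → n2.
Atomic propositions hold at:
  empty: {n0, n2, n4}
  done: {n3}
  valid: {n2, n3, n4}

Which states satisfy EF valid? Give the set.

EF valid: least fixpoint, start Z0 = {n2, n3, n4}, add states with some successor in Z. Already a fixed point.
Sat(EF valid) = {n2, n3, n4}

{n2, n3, n4}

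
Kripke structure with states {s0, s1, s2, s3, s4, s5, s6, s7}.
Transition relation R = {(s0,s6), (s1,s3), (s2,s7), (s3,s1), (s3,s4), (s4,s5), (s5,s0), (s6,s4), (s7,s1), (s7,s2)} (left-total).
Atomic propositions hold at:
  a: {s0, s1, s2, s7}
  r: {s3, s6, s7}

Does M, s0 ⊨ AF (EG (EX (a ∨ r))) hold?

Sat(a ∨ r) = {s0, s1, s2, s3, s6, s7}
Sat(EX (a ∨ r)) = {s : some successor in {s0, s1, s2, s3, s6, s7}} = {s0, s1, s2, s3, s5, s7}
EG (EX (a ∨ r)): greatest fixpoint, start Z0 = {s0, s1, s2, s3, s5, s7}, keep only states in Sat with some successor in Z. Z1 = {s1, s2, s3, s5, s7}; Z2 = {s1, s2, s3, s7}; fixed.
Sat(EG (EX (a ∨ r))) = {s1, s2, s3, s7}
AF (EG (EX (a ∨ r))): least fixpoint, start Z0 = {s1, s2, s3, s7}, add states with every successor in Z. Already a fixed point.
Sat(AF (EG (EX (a ∨ r)))) = {s1, s2, s3, s7}
s0 ∉ Sat(AF (EG (EX (a ∨ r)))) = {s1, s2, s3, s7}, so the formula does not hold at s0.

No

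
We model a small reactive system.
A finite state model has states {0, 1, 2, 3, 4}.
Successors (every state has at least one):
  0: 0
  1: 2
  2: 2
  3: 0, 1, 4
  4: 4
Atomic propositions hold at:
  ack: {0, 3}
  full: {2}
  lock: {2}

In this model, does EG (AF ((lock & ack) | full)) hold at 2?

Yes

Sat(lock & ack) = ∅
Sat((lock & ack) | full) = {2}
AF ((lock & ack) | full): least fixpoint, start Z0 = {2}, add states with every successor in Z. Z1 = {1, 2}; fixed.
Sat(AF ((lock & ack) | full)) = {1, 2}
EG (AF ((lock & ack) | full)): greatest fixpoint, start Z0 = {1, 2}, keep only states in Sat with some successor in Z. Already a fixed point.
Sat(EG (AF ((lock & ack) | full))) = {1, 2}
2 ∈ Sat(EG (AF ((lock & ack) | full))) = {1, 2}, so the formula holds at 2.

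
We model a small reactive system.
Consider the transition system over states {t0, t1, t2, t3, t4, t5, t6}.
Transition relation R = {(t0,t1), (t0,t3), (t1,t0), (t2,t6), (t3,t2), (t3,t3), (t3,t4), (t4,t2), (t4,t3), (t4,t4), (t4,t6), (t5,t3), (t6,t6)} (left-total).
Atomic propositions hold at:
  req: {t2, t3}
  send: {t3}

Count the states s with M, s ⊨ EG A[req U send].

A[req U send]: least fixpoint, start Z0 = Sat(send) = {t3}, add states in Sat(req) with every successor in Z. Already a fixed point.
Sat(A[req U send]) = {t3}
EG A[req U send]: greatest fixpoint, start Z0 = {t3}, keep only states in Sat with some successor in Z. Already a fixed point.
Sat(EG A[req U send]) = {t3}
|Sat(EG A[req U send])| = |{t3}| = 1.

1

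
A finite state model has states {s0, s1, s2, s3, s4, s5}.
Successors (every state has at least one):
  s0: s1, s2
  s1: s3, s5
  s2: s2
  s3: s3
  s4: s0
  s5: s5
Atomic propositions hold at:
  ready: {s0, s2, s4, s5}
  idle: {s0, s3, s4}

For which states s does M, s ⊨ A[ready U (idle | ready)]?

Sat(idle | ready) = {s0, s2, s3, s4, s5}
A[ready U (idle | ready)]: least fixpoint, start Z0 = Sat((idle | ready)) = {s0, s2, s3, s4, s5}, add states in Sat(ready) with every successor in Z. Already a fixed point.
Sat(A[ready U (idle | ready)]) = {s0, s2, s3, s4, s5}

{s0, s2, s3, s4, s5}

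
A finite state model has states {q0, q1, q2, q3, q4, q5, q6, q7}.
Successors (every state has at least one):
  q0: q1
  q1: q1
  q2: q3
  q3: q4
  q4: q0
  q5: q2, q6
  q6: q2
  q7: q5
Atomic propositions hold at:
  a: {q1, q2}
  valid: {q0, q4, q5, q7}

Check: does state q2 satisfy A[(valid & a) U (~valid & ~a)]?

Sat(valid & a) = ∅
Sat(~valid) = {q1, q2, q3, q6}
Sat(~a) = {q0, q3, q4, q5, q6, q7}
Sat(~valid & ~a) = {q3, q6}
A[(valid & a) U (~valid & ~a)]: least fixpoint, start Z0 = Sat((~valid & ~a)) = {q3, q6}, add states in Sat(valid & a) with every successor in Z. Already a fixed point.
Sat(A[(valid & a) U (~valid & ~a)]) = {q3, q6}
q2 ∉ Sat(A[(valid & a) U (~valid & ~a)]) = {q3, q6}, so the formula does not hold at q2.

No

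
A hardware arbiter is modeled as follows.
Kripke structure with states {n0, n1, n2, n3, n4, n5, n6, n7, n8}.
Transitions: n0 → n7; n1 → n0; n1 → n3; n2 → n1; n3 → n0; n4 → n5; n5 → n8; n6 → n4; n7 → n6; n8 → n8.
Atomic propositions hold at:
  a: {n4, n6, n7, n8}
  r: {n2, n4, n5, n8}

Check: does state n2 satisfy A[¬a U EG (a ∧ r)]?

No

Sat(¬a) = {n0, n1, n2, n3, n5}
Sat(a ∧ r) = {n4, n8}
EG (a ∧ r): greatest fixpoint, start Z0 = {n4, n8}, keep only states in Sat with some successor in Z. Z1 = {n8}; fixed.
Sat(EG (a ∧ r)) = {n8}
A[¬a U EG (a ∧ r)]: least fixpoint, start Z0 = Sat(EG (a ∧ r)) = {n8}, add states in Sat(¬a) with every successor in Z. Z1 = {n5, n8}; fixed.
Sat(A[¬a U EG (a ∧ r)]) = {n5, n8}
n2 ∉ Sat(A[¬a U EG (a ∧ r)]) = {n5, n8}, so the formula does not hold at n2.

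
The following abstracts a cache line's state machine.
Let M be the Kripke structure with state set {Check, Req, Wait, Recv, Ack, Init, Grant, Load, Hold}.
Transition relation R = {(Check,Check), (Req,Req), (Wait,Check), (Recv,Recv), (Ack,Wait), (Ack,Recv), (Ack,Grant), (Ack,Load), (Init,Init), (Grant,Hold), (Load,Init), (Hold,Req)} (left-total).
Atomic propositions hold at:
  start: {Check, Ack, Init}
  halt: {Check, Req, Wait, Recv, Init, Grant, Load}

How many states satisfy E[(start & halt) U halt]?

Sat(start & halt) = {Check, Init}
E[(start & halt) U halt]: least fixpoint, start Z0 = Sat(halt) = {Check, Req, Wait, Recv, Init, Grant, Load}, add states in Sat(start & halt) with some successor in Z. Already a fixed point.
Sat(E[(start & halt) U halt]) = {Check, Req, Wait, Recv, Init, Grant, Load}
|Sat(E[(start & halt) U halt])| = |{Check, Req, Wait, Recv, Init, Grant, Load}| = 7.

7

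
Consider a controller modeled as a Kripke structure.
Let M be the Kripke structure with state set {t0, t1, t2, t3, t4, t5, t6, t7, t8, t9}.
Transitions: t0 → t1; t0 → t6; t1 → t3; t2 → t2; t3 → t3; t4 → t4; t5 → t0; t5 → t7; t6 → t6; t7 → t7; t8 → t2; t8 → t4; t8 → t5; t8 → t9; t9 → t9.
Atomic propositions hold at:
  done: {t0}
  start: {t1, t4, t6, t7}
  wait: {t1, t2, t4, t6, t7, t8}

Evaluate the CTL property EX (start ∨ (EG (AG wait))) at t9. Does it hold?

AG wait: greatest fixpoint, start Z0 = {t1, t2, t4, t6, t7, t8}, keep only states in Sat with every successor in Z. Z1 = {t2, t4, t6, t7}; fixed.
Sat(AG wait) = {t2, t4, t6, t7}
EG (AG wait): greatest fixpoint, start Z0 = {t2, t4, t6, t7}, keep only states in Sat with some successor in Z. Already a fixed point.
Sat(EG (AG wait)) = {t2, t4, t6, t7}
Sat(start ∨ (EG (AG wait))) = {t1, t2, t4, t6, t7}
Sat(EX (start ∨ (EG (AG wait)))) = {s : some successor in {t1, t2, t4, t6, t7}} = {t0, t2, t4, t5, t6, t7, t8}
t9 ∉ Sat(EX (start ∨ (EG (AG wait)))) = {t0, t2, t4, t5, t6, t7, t8}, so the formula does not hold at t9.

No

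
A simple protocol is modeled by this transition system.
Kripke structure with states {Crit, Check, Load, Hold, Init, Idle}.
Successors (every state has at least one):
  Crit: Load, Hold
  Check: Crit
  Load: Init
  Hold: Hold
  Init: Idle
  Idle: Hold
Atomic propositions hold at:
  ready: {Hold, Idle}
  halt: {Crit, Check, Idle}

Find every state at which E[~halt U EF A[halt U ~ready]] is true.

Sat(~halt) = {Load, Hold, Init}
Sat(~ready) = {Crit, Check, Load, Init}
A[halt U ~ready]: least fixpoint, start Z0 = Sat(~ready) = {Crit, Check, Load, Init}, add states in Sat(halt) with every successor in Z. Already a fixed point.
Sat(A[halt U ~ready]) = {Crit, Check, Load, Init}
EF A[halt U ~ready]: least fixpoint, start Z0 = {Crit, Check, Load, Init}, add states with some successor in Z. Already a fixed point.
Sat(EF A[halt U ~ready]) = {Crit, Check, Load, Init}
E[~halt U EF A[halt U ~ready]]: least fixpoint, start Z0 = Sat(EF A[halt U ~ready]) = {Crit, Check, Load, Init}, add states in Sat(~halt) with some successor in Z. Already a fixed point.
Sat(E[~halt U EF A[halt U ~ready]]) = {Crit, Check, Load, Init}

{Crit, Check, Load, Init}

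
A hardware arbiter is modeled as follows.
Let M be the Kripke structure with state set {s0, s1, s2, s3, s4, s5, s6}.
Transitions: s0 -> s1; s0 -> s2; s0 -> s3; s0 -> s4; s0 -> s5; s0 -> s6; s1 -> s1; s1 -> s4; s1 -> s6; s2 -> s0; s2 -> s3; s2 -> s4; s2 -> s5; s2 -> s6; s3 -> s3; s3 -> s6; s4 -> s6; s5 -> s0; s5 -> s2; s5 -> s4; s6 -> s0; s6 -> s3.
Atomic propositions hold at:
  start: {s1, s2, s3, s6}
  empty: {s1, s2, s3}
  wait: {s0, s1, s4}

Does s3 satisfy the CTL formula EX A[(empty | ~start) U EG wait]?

Sat(~start) = {s0, s4, s5}
Sat(empty | ~start) = {s0, s1, s2, s3, s4, s5}
EG wait: greatest fixpoint, start Z0 = {s0, s1, s4}, keep only states in Sat with some successor in Z. Z1 = {s0, s1}; fixed.
Sat(EG wait) = {s0, s1}
A[(empty | ~start) U EG wait]: least fixpoint, start Z0 = Sat(EG wait) = {s0, s1}, add states in Sat(empty | ~start) with every successor in Z. Already a fixed point.
Sat(A[(empty | ~start) U EG wait]) = {s0, s1}
Sat(EX A[(empty | ~start) U EG wait]) = {s : some successor in {s0, s1}} = {s0, s1, s2, s5, s6}
s3 ∉ Sat(EX A[(empty | ~start) U EG wait]) = {s0, s1, s2, s5, s6}, so the formula does not hold at s3.

No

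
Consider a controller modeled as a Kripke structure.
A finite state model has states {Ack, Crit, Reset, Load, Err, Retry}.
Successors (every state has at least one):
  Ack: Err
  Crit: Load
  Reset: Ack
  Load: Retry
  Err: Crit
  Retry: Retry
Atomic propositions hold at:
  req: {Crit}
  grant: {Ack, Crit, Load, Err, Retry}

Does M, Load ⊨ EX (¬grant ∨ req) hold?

No

Sat(¬grant) = {Reset}
Sat(¬grant ∨ req) = {Crit, Reset}
Sat(EX (¬grant ∨ req)) = {s : some successor in {Crit, Reset}} = {Err}
Load ∉ Sat(EX (¬grant ∨ req)) = {Err}, so the formula does not hold at Load.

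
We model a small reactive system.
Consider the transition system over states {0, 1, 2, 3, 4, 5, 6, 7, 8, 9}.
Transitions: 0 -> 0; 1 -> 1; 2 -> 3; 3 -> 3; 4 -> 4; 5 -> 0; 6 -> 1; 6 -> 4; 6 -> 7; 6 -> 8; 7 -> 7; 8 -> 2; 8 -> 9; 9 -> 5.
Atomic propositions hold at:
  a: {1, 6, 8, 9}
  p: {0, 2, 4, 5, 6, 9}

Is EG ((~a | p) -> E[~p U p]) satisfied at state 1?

Sat(~a) = {0, 2, 3, 4, 5, 7}
Sat(~a | p) = {0, 2, 3, 4, 5, 6, 7, 9}
Sat(~p) = {1, 3, 7, 8}
E[~p U p]: least fixpoint, start Z0 = Sat(p) = {0, 2, 4, 5, 6, 9}, add states in Sat(~p) with some successor in Z. Z1 = {0, 2, 4, 5, 6, 8, 9}; fixed.
Sat(E[~p U p]) = {0, 2, 4, 5, 6, 8, 9}
Sat((~a | p) -> E[~p U p]) = {0, 1, 2, 4, 5, 6, 8, 9}
EG ((~a | p) -> E[~p U p]): greatest fixpoint, start Z0 = {0, 1, 2, 4, 5, 6, 8, 9}, keep only states in Sat with some successor in Z. Z1 = {0, 1, 4, 5, 6, 8, 9}; fixed.
Sat(EG ((~a | p) -> E[~p U p])) = {0, 1, 4, 5, 6, 8, 9}
1 ∈ Sat(EG ((~a | p) -> E[~p U p])) = {0, 1, 4, 5, 6, 8, 9}, so the formula holds at 1.

Yes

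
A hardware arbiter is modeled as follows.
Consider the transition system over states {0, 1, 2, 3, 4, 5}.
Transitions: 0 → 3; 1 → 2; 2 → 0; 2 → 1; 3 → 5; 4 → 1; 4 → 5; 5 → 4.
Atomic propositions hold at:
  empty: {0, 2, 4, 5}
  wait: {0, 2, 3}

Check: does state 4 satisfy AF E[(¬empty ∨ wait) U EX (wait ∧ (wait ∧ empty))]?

Sat(¬empty) = {1, 3}
Sat(¬empty ∨ wait) = {0, 1, 2, 3}
Sat(wait ∧ empty) = {0, 2}
Sat(wait ∧ (wait ∧ empty)) = {0, 2}
Sat(EX (wait ∧ (wait ∧ empty))) = {s : some successor in {0, 2}} = {1, 2}
E[(¬empty ∨ wait) U EX (wait ∧ (wait ∧ empty))]: least fixpoint, start Z0 = Sat(EX (wait ∧ (wait ∧ empty))) = {1, 2}, add states in Sat(¬empty ∨ wait) with some successor in Z. Already a fixed point.
Sat(E[(¬empty ∨ wait) U EX (wait ∧ (wait ∧ empty))]) = {1, 2}
AF E[(¬empty ∨ wait) U EX (wait ∧ (wait ∧ empty))]: least fixpoint, start Z0 = {1, 2}, add states with every successor in Z. Already a fixed point.
Sat(AF E[(¬empty ∨ wait) U EX (wait ∧ (wait ∧ empty))]) = {1, 2}
4 ∉ Sat(AF E[(¬empty ∨ wait) U EX (wait ∧ (wait ∧ empty))]) = {1, 2}, so the formula does not hold at 4.

No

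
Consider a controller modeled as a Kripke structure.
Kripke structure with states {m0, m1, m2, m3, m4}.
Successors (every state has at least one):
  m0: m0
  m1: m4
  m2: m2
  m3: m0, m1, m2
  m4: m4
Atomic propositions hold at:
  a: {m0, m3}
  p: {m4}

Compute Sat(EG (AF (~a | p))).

{m1, m2, m4}

Sat(~a) = {m1, m2, m4}
Sat(~a | p) = {m1, m2, m4}
AF (~a | p): least fixpoint, start Z0 = {m1, m2, m4}, add states with every successor in Z. Already a fixed point.
Sat(AF (~a | p)) = {m1, m2, m4}
EG (AF (~a | p)): greatest fixpoint, start Z0 = {m1, m2, m4}, keep only states in Sat with some successor in Z. Already a fixed point.
Sat(EG (AF (~a | p))) = {m1, m2, m4}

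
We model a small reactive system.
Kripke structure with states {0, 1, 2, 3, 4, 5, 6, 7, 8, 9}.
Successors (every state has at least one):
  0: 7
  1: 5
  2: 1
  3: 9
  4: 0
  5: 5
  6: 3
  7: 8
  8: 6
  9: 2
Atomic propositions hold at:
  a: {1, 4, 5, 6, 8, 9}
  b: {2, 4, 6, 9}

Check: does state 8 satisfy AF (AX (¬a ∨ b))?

Sat(¬a) = {0, 2, 3, 7}
Sat(¬a ∨ b) = {0, 2, 3, 4, 6, 7, 9}
Sat(AX (¬a ∨ b)) = {s : every successor in {0, 2, 3, 4, 6, 7, 9}} = {0, 3, 4, 6, 8, 9}
AF (AX (¬a ∨ b)): least fixpoint, start Z0 = {0, 3, 4, 6, 8, 9}, add states with every successor in Z. Z1 = {0, 3, 4, 6, 7, 8, 9}; fixed.
Sat(AF (AX (¬a ∨ b))) = {0, 3, 4, 6, 7, 8, 9}
8 ∈ Sat(AF (AX (¬a ∨ b))) = {0, 3, 4, 6, 7, 8, 9}, so the formula holds at 8.

Yes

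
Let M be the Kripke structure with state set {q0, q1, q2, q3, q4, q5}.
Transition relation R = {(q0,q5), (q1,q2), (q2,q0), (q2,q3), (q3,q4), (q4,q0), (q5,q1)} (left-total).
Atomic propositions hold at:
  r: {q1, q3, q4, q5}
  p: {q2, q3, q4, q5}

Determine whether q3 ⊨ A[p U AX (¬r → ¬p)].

Sat(¬r) = {q0, q2}
Sat(¬p) = {q0, q1}
Sat(¬r → ¬p) = {q0, q1, q3, q4, q5}
Sat(AX (¬r → ¬p)) = {s : every successor in {q0, q1, q3, q4, q5}} = {q0, q2, q3, q4, q5}
A[p U AX (¬r → ¬p)]: least fixpoint, start Z0 = Sat(AX (¬r → ¬p)) = {q0, q2, q3, q4, q5}, add states in Sat(p) with every successor in Z. Already a fixed point.
Sat(A[p U AX (¬r → ¬p)]) = {q0, q2, q3, q4, q5}
q3 ∈ Sat(A[p U AX (¬r → ¬p)]) = {q0, q2, q3, q4, q5}, so the formula holds at q3.

Yes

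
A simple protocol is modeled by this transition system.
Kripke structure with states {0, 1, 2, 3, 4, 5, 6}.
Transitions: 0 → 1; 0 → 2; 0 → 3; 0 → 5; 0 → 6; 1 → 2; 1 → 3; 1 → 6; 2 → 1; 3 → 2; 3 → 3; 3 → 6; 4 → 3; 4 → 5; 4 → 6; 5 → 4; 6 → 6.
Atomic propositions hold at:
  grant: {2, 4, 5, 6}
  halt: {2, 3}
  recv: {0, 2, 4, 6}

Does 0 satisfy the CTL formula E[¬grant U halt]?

Yes

Sat(¬grant) = {0, 1, 3}
E[¬grant U halt]: least fixpoint, start Z0 = Sat(halt) = {2, 3}, add states in Sat(¬grant) with some successor in Z. Z1 = {0, 1, 2, 3}; fixed.
Sat(E[¬grant U halt]) = {0, 1, 2, 3}
0 ∈ Sat(E[¬grant U halt]) = {0, 1, 2, 3}, so the formula holds at 0.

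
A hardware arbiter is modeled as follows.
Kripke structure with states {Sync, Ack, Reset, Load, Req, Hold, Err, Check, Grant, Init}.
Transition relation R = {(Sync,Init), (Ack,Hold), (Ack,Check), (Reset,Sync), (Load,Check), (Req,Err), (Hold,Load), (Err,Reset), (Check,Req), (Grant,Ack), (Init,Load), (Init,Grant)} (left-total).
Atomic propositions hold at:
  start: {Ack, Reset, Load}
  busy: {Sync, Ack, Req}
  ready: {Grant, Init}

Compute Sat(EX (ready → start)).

{Ack, Reset, Load, Req, Hold, Err, Check, Grant, Init}

Sat(ready → start) = {Sync, Ack, Reset, Load, Req, Hold, Err, Check}
Sat(EX (ready → start)) = {s : some successor in {Sync, Ack, Reset, Load, Req, Hold, Err, Check}} = {Ack, Reset, Load, Req, Hold, Err, Check, Grant, Init}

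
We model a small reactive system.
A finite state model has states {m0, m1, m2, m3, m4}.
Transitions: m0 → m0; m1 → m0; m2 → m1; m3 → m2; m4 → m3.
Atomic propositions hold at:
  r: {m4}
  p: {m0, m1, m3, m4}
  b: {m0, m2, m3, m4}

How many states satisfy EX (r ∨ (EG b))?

EG b: greatest fixpoint, start Z0 = {m0, m2, m3, m4}, keep only states in Sat with some successor in Z. Z1 = {m0, m3, m4}; Z2 = {m0, m4}; Z3 = {m0}; fixed.
Sat(EG b) = {m0}
Sat(r ∨ (EG b)) = {m0, m4}
Sat(EX (r ∨ (EG b))) = {s : some successor in {m0, m4}} = {m0, m1}
|Sat(EX (r ∨ (EG b)))| = |{m0, m1}| = 2.

2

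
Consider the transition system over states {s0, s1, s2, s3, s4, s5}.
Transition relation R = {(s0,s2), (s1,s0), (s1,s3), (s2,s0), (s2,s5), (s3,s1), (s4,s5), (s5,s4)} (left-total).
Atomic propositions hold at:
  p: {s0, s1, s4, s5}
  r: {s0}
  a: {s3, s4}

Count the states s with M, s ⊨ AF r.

1

AF r: least fixpoint, start Z0 = {s0}, add states with every successor in Z. Already a fixed point.
Sat(AF r) = {s0}
|Sat(AF r)| = |{s0}| = 1.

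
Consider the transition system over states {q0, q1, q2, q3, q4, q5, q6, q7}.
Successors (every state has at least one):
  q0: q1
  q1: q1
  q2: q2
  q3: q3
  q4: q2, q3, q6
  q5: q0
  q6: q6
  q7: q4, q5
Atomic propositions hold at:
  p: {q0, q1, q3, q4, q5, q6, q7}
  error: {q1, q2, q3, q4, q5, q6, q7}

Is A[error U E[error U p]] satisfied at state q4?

E[error U p]: least fixpoint, start Z0 = Sat(p) = {q0, q1, q3, q4, q5, q6, q7}, add states in Sat(error) with some successor in Z. Already a fixed point.
Sat(E[error U p]) = {q0, q1, q3, q4, q5, q6, q7}
A[error U E[error U p]]: least fixpoint, start Z0 = Sat(E[error U p]) = {q0, q1, q3, q4, q5, q6, q7}, add states in Sat(error) with every successor in Z. Already a fixed point.
Sat(A[error U E[error U p]]) = {q0, q1, q3, q4, q5, q6, q7}
q4 ∈ Sat(A[error U E[error U p]]) = {q0, q1, q3, q4, q5, q6, q7}, so the formula holds at q4.

Yes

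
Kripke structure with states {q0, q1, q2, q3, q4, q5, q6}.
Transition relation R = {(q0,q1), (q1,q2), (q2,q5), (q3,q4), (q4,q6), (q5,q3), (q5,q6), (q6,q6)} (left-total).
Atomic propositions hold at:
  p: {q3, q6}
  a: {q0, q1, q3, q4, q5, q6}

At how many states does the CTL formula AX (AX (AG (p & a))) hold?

3

Sat(p & a) = {q3, q6}
AG (p & a): greatest fixpoint, start Z0 = {q3, q6}, keep only states in Sat with every successor in Z. Z1 = {q6}; fixed.
Sat(AG (p & a)) = {q6}
Sat(AX (AG (p & a))) = {s : every successor in {q6}} = {q4, q6}
Sat(AX (AX (AG (p & a)))) = {s : every successor in {q4, q6}} = {q3, q4, q6}
|Sat(AX (AX (AG (p & a))))| = |{q3, q4, q6}| = 3.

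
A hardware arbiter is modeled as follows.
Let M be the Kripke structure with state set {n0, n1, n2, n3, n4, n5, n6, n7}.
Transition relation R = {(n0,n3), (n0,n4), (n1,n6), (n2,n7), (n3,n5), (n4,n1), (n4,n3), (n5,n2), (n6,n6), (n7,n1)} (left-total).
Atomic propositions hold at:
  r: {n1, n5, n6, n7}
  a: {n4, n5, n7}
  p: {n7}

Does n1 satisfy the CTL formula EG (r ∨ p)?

Sat(r ∨ p) = {n1, n5, n6, n7}
EG (r ∨ p): greatest fixpoint, start Z0 = {n1, n5, n6, n7}, keep only states in Sat with some successor in Z. Z1 = {n1, n6, n7}; fixed.
Sat(EG (r ∨ p)) = {n1, n6, n7}
n1 ∈ Sat(EG (r ∨ p)) = {n1, n6, n7}, so the formula holds at n1.

Yes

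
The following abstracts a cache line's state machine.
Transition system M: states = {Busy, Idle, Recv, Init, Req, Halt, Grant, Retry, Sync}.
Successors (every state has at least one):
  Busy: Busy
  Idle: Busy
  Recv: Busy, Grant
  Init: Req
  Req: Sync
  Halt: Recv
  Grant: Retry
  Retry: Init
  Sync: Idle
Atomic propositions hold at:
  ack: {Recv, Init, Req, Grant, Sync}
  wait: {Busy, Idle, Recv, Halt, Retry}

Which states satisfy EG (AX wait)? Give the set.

Sat(AX wait) = {s : every successor in {Busy, Idle, Recv, Halt, Retry}} = {Busy, Idle, Halt, Grant, Sync}
EG (AX wait): greatest fixpoint, start Z0 = {Busy, Idle, Halt, Grant, Sync}, keep only states in Sat with some successor in Z. Z1 = {Busy, Idle, Sync}; fixed.
Sat(EG (AX wait)) = {Busy, Idle, Sync}

{Busy, Idle, Sync}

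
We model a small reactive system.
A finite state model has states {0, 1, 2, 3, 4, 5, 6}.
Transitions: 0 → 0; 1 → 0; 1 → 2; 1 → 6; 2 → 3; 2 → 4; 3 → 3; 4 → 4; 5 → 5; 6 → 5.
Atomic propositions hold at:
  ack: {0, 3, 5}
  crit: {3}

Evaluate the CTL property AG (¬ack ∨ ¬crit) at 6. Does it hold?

Sat(¬ack) = {1, 2, 4, 6}
Sat(¬crit) = {0, 1, 2, 4, 5, 6}
Sat(¬ack ∨ ¬crit) = {0, 1, 2, 4, 5, 6}
AG (¬ack ∨ ¬crit): greatest fixpoint, start Z0 = {0, 1, 2, 4, 5, 6}, keep only states in Sat with every successor in Z. Z1 = {0, 1, 4, 5, 6}; Z2 = {0, 4, 5, 6}; fixed.
Sat(AG (¬ack ∨ ¬crit)) = {0, 4, 5, 6}
6 ∈ Sat(AG (¬ack ∨ ¬crit)) = {0, 4, 5, 6}, so the formula holds at 6.

Yes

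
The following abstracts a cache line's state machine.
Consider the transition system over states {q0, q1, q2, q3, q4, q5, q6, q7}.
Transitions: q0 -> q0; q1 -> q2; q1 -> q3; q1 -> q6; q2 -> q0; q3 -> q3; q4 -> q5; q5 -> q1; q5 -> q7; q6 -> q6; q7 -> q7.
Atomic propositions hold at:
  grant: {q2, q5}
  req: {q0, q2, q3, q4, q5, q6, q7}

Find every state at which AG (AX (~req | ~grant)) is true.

{q0, q2, q3, q6, q7}

Sat(~req) = {q1}
Sat(~grant) = {q0, q1, q3, q4, q6, q7}
Sat(~req | ~grant) = {q0, q1, q3, q4, q6, q7}
Sat(AX (~req | ~grant)) = {s : every successor in {q0, q1, q3, q4, q6, q7}} = {q0, q2, q3, q5, q6, q7}
AG (AX (~req | ~grant)): greatest fixpoint, start Z0 = {q0, q2, q3, q5, q6, q7}, keep only states in Sat with every successor in Z. Z1 = {q0, q2, q3, q6, q7}; fixed.
Sat(AG (AX (~req | ~grant))) = {q0, q2, q3, q6, q7}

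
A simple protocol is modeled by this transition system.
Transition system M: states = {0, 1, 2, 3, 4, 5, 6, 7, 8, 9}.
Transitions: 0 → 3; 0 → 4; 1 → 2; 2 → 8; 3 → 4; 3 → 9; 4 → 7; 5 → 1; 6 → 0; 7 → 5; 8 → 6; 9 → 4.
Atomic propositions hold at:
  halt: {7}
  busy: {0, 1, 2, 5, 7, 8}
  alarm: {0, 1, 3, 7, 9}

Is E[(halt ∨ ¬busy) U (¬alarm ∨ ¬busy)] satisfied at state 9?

Yes

Sat(¬busy) = {3, 4, 6, 9}
Sat(halt ∨ ¬busy) = {3, 4, 6, 7, 9}
Sat(¬alarm) = {2, 4, 5, 6, 8}
Sat(¬alarm ∨ ¬busy) = {2, 3, 4, 5, 6, 8, 9}
E[(halt ∨ ¬busy) U (¬alarm ∨ ¬busy)]: least fixpoint, start Z0 = Sat((¬alarm ∨ ¬busy)) = {2, 3, 4, 5, 6, 8, 9}, add states in Sat(halt ∨ ¬busy) with some successor in Z. Z1 = {2, 3, 4, 5, 6, 7, 8, 9}; fixed.
Sat(E[(halt ∨ ¬busy) U (¬alarm ∨ ¬busy)]) = {2, 3, 4, 5, 6, 7, 8, 9}
9 ∈ Sat(E[(halt ∨ ¬busy) U (¬alarm ∨ ¬busy)]) = {2, 3, 4, 5, 6, 7, 8, 9}, so the formula holds at 9.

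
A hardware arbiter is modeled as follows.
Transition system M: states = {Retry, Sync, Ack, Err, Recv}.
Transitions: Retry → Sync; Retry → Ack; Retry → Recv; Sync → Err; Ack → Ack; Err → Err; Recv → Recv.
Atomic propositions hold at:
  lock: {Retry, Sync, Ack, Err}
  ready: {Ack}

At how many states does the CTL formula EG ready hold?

EG ready: greatest fixpoint, start Z0 = {Ack}, keep only states in Sat with some successor in Z. Already a fixed point.
Sat(EG ready) = {Ack}
|Sat(EG ready)| = |{Ack}| = 1.

1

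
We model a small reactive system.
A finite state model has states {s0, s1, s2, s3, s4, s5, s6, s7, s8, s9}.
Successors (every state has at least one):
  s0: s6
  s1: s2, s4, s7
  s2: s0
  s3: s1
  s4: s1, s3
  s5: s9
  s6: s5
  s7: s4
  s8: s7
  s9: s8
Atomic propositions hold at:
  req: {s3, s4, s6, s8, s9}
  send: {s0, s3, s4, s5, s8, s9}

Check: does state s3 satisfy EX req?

Sat(EX req) = {s : some successor in {s3, s4, s6, s8, s9}} = {s0, s1, s4, s5, s7, s9}
s3 ∉ Sat(EX req) = {s0, s1, s4, s5, s7, s9}, so the formula does not hold at s3.

No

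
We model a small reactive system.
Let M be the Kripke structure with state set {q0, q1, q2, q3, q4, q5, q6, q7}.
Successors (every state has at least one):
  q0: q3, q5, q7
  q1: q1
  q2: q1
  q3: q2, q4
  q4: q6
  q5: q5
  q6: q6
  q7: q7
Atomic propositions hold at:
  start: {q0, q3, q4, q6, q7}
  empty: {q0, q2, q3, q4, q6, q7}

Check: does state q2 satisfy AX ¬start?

Yes

Sat(¬start) = {q1, q2, q5}
Sat(AX ¬start) = {s : every successor in {q1, q2, q5}} = {q1, q2, q5}
q2 ∈ Sat(AX ¬start) = {q1, q2, q5}, so the formula holds at q2.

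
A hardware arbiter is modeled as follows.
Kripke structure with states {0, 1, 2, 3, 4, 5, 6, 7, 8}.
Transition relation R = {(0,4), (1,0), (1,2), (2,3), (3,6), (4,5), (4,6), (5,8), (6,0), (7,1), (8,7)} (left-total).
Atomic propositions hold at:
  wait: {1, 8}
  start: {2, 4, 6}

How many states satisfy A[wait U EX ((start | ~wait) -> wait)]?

3

Sat(~wait) = {0, 2, 3, 4, 5, 6, 7}
Sat(start | ~wait) = {0, 2, 3, 4, 5, 6, 7}
Sat((start | ~wait) -> wait) = {1, 8}
Sat(EX ((start | ~wait) -> wait)) = {s : some successor in {1, 8}} = {5, 7}
A[wait U EX ((start | ~wait) -> wait)]: least fixpoint, start Z0 = Sat(EX ((start | ~wait) -> wait)) = {5, 7}, add states in Sat(wait) with every successor in Z. Z1 = {5, 7, 8}; fixed.
Sat(A[wait U EX ((start | ~wait) -> wait)]) = {5, 7, 8}
|Sat(A[wait U EX ((start | ~wait) -> wait)])| = |{5, 7, 8}| = 3.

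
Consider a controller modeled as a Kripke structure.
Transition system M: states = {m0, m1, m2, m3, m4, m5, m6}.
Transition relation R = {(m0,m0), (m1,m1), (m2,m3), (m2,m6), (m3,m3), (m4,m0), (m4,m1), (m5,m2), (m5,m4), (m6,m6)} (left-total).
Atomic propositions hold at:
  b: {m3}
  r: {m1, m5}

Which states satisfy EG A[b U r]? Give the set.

{m1}

A[b U r]: least fixpoint, start Z0 = Sat(r) = {m1, m5}, add states in Sat(b) with every successor in Z. Already a fixed point.
Sat(A[b U r]) = {m1, m5}
EG A[b U r]: greatest fixpoint, start Z0 = {m1, m5}, keep only states in Sat with some successor in Z. Z1 = {m1}; fixed.
Sat(EG A[b U r]) = {m1}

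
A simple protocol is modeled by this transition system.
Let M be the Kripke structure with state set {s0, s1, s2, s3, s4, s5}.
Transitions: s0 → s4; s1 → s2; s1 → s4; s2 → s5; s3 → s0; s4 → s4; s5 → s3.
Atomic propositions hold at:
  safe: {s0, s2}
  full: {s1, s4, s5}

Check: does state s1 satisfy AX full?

Sat(AX full) = {s : every successor in {s1, s4, s5}} = {s0, s2, s4}
s1 ∉ Sat(AX full) = {s0, s2, s4}, so the formula does not hold at s1.

No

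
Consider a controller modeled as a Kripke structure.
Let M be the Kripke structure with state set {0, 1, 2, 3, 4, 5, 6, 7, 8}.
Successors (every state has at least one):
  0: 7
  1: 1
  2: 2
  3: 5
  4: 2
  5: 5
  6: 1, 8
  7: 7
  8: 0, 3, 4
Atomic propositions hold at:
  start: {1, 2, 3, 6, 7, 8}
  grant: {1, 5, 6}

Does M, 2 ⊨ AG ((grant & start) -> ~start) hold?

Sat(grant & start) = {1, 6}
Sat(~start) = {0, 4, 5}
Sat((grant & start) -> ~start) = {0, 2, 3, 4, 5, 7, 8}
AG ((grant & start) -> ~start): greatest fixpoint, start Z0 = {0, 2, 3, 4, 5, 7, 8}, keep only states in Sat with every successor in Z. Already a fixed point.
Sat(AG ((grant & start) -> ~start)) = {0, 2, 3, 4, 5, 7, 8}
2 ∈ Sat(AG ((grant & start) -> ~start)) = {0, 2, 3, 4, 5, 7, 8}, so the formula holds at 2.

Yes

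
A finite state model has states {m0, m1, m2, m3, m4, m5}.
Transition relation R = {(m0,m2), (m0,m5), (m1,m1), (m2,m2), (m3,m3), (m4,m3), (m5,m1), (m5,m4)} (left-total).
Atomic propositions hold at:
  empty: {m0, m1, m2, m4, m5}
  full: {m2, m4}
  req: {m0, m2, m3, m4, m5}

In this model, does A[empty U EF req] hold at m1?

EF req: least fixpoint, start Z0 = {m0, m2, m3, m4, m5}, add states with some successor in Z. Already a fixed point.
Sat(EF req) = {m0, m2, m3, m4, m5}
A[empty U EF req]: least fixpoint, start Z0 = Sat(EF req) = {m0, m2, m3, m4, m5}, add states in Sat(empty) with every successor in Z. Already a fixed point.
Sat(A[empty U EF req]) = {m0, m2, m3, m4, m5}
m1 ∉ Sat(A[empty U EF req]) = {m0, m2, m3, m4, m5}, so the formula does not hold at m1.

No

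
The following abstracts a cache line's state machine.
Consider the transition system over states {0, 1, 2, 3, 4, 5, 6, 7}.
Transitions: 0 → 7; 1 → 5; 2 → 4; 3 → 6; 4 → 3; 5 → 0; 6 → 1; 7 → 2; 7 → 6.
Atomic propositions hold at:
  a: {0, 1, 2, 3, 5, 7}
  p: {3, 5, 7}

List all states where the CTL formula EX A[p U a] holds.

A[p U a]: least fixpoint, start Z0 = Sat(a) = {0, 1, 2, 3, 5, 7}, add states in Sat(p) with every successor in Z. Already a fixed point.
Sat(A[p U a]) = {0, 1, 2, 3, 5, 7}
Sat(EX A[p U a]) = {s : some successor in {0, 1, 2, 3, 5, 7}} = {0, 1, 4, 5, 6, 7}

{0, 1, 4, 5, 6, 7}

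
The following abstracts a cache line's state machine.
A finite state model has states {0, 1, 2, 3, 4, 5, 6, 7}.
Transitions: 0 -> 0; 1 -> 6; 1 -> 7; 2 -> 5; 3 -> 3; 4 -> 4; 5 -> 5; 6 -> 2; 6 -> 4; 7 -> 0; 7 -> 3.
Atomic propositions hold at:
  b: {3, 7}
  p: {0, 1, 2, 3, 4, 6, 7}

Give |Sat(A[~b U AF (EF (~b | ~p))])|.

7

Sat(~b) = {0, 1, 2, 4, 5, 6}
Sat(~p) = {5}
Sat(~b | ~p) = {0, 1, 2, 4, 5, 6}
EF (~b | ~p): least fixpoint, start Z0 = {0, 1, 2, 4, 5, 6}, add states with some successor in Z. Z1 = {0, 1, 2, 4, 5, 6, 7}; fixed.
Sat(EF (~b | ~p)) = {0, 1, 2, 4, 5, 6, 7}
AF (EF (~b | ~p)): least fixpoint, start Z0 = {0, 1, 2, 4, 5, 6, 7}, add states with every successor in Z. Already a fixed point.
Sat(AF (EF (~b | ~p))) = {0, 1, 2, 4, 5, 6, 7}
A[~b U AF (EF (~b | ~p))]: least fixpoint, start Z0 = Sat(AF (EF (~b | ~p))) = {0, 1, 2, 4, 5, 6, 7}, add states in Sat(~b) with every successor in Z. Already a fixed point.
Sat(A[~b U AF (EF (~b | ~p))]) = {0, 1, 2, 4, 5, 6, 7}
|Sat(A[~b U AF (EF (~b | ~p))])| = |{0, 1, 2, 4, 5, 6, 7}| = 7.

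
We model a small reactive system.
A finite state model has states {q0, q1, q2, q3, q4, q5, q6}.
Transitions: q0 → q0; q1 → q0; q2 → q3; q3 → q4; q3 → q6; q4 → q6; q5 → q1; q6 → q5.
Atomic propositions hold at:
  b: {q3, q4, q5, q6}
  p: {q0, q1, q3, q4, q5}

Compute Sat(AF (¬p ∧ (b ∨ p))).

{q2, q3, q4, q6}

Sat(¬p) = {q2, q6}
Sat(b ∨ p) = {q0, q1, q3, q4, q5, q6}
Sat(¬p ∧ (b ∨ p)) = {q6}
AF (¬p ∧ (b ∨ p)): least fixpoint, start Z0 = {q6}, add states with every successor in Z. Z1 = {q4, q6}; Z2 = {q3, q4, q6}; Z3 = {q2, q3, q4, q6}; fixed.
Sat(AF (¬p ∧ (b ∨ p))) = {q2, q3, q4, q6}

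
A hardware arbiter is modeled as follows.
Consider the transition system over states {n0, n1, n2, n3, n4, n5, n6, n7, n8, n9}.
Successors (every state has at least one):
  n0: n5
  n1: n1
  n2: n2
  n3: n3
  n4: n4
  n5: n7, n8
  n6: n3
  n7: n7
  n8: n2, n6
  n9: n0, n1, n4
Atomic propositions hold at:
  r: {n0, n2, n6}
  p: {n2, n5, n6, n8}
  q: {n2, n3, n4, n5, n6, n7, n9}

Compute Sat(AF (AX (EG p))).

EG p: greatest fixpoint, start Z0 = {n2, n5, n6, n8}, keep only states in Sat with some successor in Z. Z1 = {n2, n5, n8}; fixed.
Sat(EG p) = {n2, n5, n8}
Sat(AX (EG p)) = {s : every successor in {n2, n5, n8}} = {n0, n2}
AF (AX (EG p)): least fixpoint, start Z0 = {n0, n2}, add states with every successor in Z. Already a fixed point.
Sat(AF (AX (EG p))) = {n0, n2}

{n0, n2}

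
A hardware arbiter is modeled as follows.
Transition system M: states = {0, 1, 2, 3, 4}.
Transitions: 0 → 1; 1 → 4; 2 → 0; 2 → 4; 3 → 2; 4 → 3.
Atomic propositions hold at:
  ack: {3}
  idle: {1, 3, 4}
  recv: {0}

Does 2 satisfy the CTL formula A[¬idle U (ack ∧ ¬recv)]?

No

Sat(¬idle) = {0, 2}
Sat(¬recv) = {1, 2, 3, 4}
Sat(ack ∧ ¬recv) = {3}
A[¬idle U (ack ∧ ¬recv)]: least fixpoint, start Z0 = Sat((ack ∧ ¬recv)) = {3}, add states in Sat(¬idle) with every successor in Z. Already a fixed point.
Sat(A[¬idle U (ack ∧ ¬recv)]) = {3}
2 ∉ Sat(A[¬idle U (ack ∧ ¬recv)]) = {3}, so the formula does not hold at 2.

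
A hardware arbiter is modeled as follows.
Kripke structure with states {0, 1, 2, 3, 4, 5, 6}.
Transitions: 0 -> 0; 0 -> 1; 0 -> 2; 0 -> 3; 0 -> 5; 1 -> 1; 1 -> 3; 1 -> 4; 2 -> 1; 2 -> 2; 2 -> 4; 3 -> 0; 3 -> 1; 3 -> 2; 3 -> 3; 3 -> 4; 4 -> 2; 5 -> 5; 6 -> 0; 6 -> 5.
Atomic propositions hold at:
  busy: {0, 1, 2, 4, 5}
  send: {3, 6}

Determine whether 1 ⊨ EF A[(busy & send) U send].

Yes

Sat(busy & send) = ∅
A[(busy & send) U send]: least fixpoint, start Z0 = Sat(send) = {3, 6}, add states in Sat(busy & send) with every successor in Z. Already a fixed point.
Sat(A[(busy & send) U send]) = {3, 6}
EF A[(busy & send) U send]: least fixpoint, start Z0 = {3, 6}, add states with some successor in Z. Z1 = {0, 1, 3, 6}; Z2 = {0, 1, 2, 3, 6}; Z3 = {0, 1, 2, 3, 4, 6}; fixed.
Sat(EF A[(busy & send) U send]) = {0, 1, 2, 3, 4, 6}
1 ∈ Sat(EF A[(busy & send) U send]) = {0, 1, 2, 3, 4, 6}, so the formula holds at 1.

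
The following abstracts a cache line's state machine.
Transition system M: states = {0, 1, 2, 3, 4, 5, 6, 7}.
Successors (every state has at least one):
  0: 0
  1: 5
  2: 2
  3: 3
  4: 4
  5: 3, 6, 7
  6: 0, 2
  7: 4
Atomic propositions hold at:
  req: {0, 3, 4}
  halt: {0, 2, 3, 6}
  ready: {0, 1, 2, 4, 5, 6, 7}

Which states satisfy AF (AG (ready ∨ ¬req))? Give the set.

Sat(¬req) = {1, 2, 5, 6, 7}
Sat(ready ∨ ¬req) = {0, 1, 2, 4, 5, 6, 7}
AG (ready ∨ ¬req): greatest fixpoint, start Z0 = {0, 1, 2, 4, 5, 6, 7}, keep only states in Sat with every successor in Z. Z1 = {0, 1, 2, 4, 6, 7}; Z2 = {0, 2, 4, 6, 7}; fixed.
Sat(AG (ready ∨ ¬req)) = {0, 2, 4, 6, 7}
AF (AG (ready ∨ ¬req)): least fixpoint, start Z0 = {0, 2, 4, 6, 7}, add states with every successor in Z. Already a fixed point.
Sat(AF (AG (ready ∨ ¬req))) = {0, 2, 4, 6, 7}

{0, 2, 4, 6, 7}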